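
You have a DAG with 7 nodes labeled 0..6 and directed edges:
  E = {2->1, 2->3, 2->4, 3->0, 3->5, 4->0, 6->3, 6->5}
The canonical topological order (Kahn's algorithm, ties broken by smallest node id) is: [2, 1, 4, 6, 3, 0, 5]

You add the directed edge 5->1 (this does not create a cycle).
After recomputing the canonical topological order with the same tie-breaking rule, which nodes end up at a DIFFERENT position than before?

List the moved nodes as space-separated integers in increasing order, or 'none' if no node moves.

Answer: 0 1 3 4 5 6

Derivation:
Old toposort: [2, 1, 4, 6, 3, 0, 5]
Added edge 5->1
Recompute Kahn (smallest-id tiebreak):
  initial in-degrees: [2, 2, 0, 2, 1, 2, 0]
  ready (indeg=0): [2, 6]
  pop 2: indeg[1]->1; indeg[3]->1; indeg[4]->0 | ready=[4, 6] | order so far=[2]
  pop 4: indeg[0]->1 | ready=[6] | order so far=[2, 4]
  pop 6: indeg[3]->0; indeg[5]->1 | ready=[3] | order so far=[2, 4, 6]
  pop 3: indeg[0]->0; indeg[5]->0 | ready=[0, 5] | order so far=[2, 4, 6, 3]
  pop 0: no out-edges | ready=[5] | order so far=[2, 4, 6, 3, 0]
  pop 5: indeg[1]->0 | ready=[1] | order so far=[2, 4, 6, 3, 0, 5]
  pop 1: no out-edges | ready=[] | order so far=[2, 4, 6, 3, 0, 5, 1]
New canonical toposort: [2, 4, 6, 3, 0, 5, 1]
Compare positions:
  Node 0: index 5 -> 4 (moved)
  Node 1: index 1 -> 6 (moved)
  Node 2: index 0 -> 0 (same)
  Node 3: index 4 -> 3 (moved)
  Node 4: index 2 -> 1 (moved)
  Node 5: index 6 -> 5 (moved)
  Node 6: index 3 -> 2 (moved)
Nodes that changed position: 0 1 3 4 5 6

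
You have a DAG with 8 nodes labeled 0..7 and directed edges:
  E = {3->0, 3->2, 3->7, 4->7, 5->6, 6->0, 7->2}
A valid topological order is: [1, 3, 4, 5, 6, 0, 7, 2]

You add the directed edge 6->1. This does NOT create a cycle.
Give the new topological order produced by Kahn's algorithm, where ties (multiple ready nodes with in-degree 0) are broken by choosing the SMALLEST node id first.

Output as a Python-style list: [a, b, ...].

Old toposort: [1, 3, 4, 5, 6, 0, 7, 2]
Added edge: 6->1
Position of 6 (4) > position of 1 (0). Must reorder: 6 must now come before 1.
Run Kahn's algorithm (break ties by smallest node id):
  initial in-degrees: [2, 1, 2, 0, 0, 0, 1, 2]
  ready (indeg=0): [3, 4, 5]
  pop 3: indeg[0]->1; indeg[2]->1; indeg[7]->1 | ready=[4, 5] | order so far=[3]
  pop 4: indeg[7]->0 | ready=[5, 7] | order so far=[3, 4]
  pop 5: indeg[6]->0 | ready=[6, 7] | order so far=[3, 4, 5]
  pop 6: indeg[0]->0; indeg[1]->0 | ready=[0, 1, 7] | order so far=[3, 4, 5, 6]
  pop 0: no out-edges | ready=[1, 7] | order so far=[3, 4, 5, 6, 0]
  pop 1: no out-edges | ready=[7] | order so far=[3, 4, 5, 6, 0, 1]
  pop 7: indeg[2]->0 | ready=[2] | order so far=[3, 4, 5, 6, 0, 1, 7]
  pop 2: no out-edges | ready=[] | order so far=[3, 4, 5, 6, 0, 1, 7, 2]
  Result: [3, 4, 5, 6, 0, 1, 7, 2]

Answer: [3, 4, 5, 6, 0, 1, 7, 2]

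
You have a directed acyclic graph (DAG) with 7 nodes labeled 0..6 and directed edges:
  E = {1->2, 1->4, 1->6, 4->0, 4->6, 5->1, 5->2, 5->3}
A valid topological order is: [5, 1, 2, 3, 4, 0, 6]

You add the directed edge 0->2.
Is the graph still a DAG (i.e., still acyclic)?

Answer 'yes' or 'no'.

Given toposort: [5, 1, 2, 3, 4, 0, 6]
Position of 0: index 5; position of 2: index 2
New edge 0->2: backward (u after v in old order)
Backward edge: old toposort is now invalid. Check if this creates a cycle.
Does 2 already reach 0? Reachable from 2: [2]. NO -> still a DAG (reorder needed).
Still a DAG? yes

Answer: yes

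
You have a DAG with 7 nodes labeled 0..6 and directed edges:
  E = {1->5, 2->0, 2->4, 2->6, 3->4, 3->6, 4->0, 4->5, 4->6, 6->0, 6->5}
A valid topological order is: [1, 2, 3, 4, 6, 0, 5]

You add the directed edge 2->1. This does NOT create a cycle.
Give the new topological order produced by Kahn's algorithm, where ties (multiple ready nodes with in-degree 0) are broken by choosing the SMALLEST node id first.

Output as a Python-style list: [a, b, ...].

Old toposort: [1, 2, 3, 4, 6, 0, 5]
Added edge: 2->1
Position of 2 (1) > position of 1 (0). Must reorder: 2 must now come before 1.
Run Kahn's algorithm (break ties by smallest node id):
  initial in-degrees: [3, 1, 0, 0, 2, 3, 3]
  ready (indeg=0): [2, 3]
  pop 2: indeg[0]->2; indeg[1]->0; indeg[4]->1; indeg[6]->2 | ready=[1, 3] | order so far=[2]
  pop 1: indeg[5]->2 | ready=[3] | order so far=[2, 1]
  pop 3: indeg[4]->0; indeg[6]->1 | ready=[4] | order so far=[2, 1, 3]
  pop 4: indeg[0]->1; indeg[5]->1; indeg[6]->0 | ready=[6] | order so far=[2, 1, 3, 4]
  pop 6: indeg[0]->0; indeg[5]->0 | ready=[0, 5] | order so far=[2, 1, 3, 4, 6]
  pop 0: no out-edges | ready=[5] | order so far=[2, 1, 3, 4, 6, 0]
  pop 5: no out-edges | ready=[] | order so far=[2, 1, 3, 4, 6, 0, 5]
  Result: [2, 1, 3, 4, 6, 0, 5]

Answer: [2, 1, 3, 4, 6, 0, 5]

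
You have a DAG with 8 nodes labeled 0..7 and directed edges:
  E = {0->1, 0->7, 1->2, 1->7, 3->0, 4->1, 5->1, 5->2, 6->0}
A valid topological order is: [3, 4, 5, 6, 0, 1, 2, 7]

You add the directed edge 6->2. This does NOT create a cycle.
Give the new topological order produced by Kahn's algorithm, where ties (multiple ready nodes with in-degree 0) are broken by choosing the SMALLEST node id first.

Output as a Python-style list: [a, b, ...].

Answer: [3, 4, 5, 6, 0, 1, 2, 7]

Derivation:
Old toposort: [3, 4, 5, 6, 0, 1, 2, 7]
Added edge: 6->2
Position of 6 (3) < position of 2 (6). Old order still valid.
Run Kahn's algorithm (break ties by smallest node id):
  initial in-degrees: [2, 3, 3, 0, 0, 0, 0, 2]
  ready (indeg=0): [3, 4, 5, 6]
  pop 3: indeg[0]->1 | ready=[4, 5, 6] | order so far=[3]
  pop 4: indeg[1]->2 | ready=[5, 6] | order so far=[3, 4]
  pop 5: indeg[1]->1; indeg[2]->2 | ready=[6] | order so far=[3, 4, 5]
  pop 6: indeg[0]->0; indeg[2]->1 | ready=[0] | order so far=[3, 4, 5, 6]
  pop 0: indeg[1]->0; indeg[7]->1 | ready=[1] | order so far=[3, 4, 5, 6, 0]
  pop 1: indeg[2]->0; indeg[7]->0 | ready=[2, 7] | order so far=[3, 4, 5, 6, 0, 1]
  pop 2: no out-edges | ready=[7] | order so far=[3, 4, 5, 6, 0, 1, 2]
  pop 7: no out-edges | ready=[] | order so far=[3, 4, 5, 6, 0, 1, 2, 7]
  Result: [3, 4, 5, 6, 0, 1, 2, 7]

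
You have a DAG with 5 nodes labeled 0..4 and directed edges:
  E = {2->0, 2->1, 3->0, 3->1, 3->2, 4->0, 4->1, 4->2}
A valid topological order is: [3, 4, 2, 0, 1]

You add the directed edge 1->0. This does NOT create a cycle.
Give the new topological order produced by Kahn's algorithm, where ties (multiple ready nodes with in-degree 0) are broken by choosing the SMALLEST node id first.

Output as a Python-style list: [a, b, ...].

Old toposort: [3, 4, 2, 0, 1]
Added edge: 1->0
Position of 1 (4) > position of 0 (3). Must reorder: 1 must now come before 0.
Run Kahn's algorithm (break ties by smallest node id):
  initial in-degrees: [4, 3, 2, 0, 0]
  ready (indeg=0): [3, 4]
  pop 3: indeg[0]->3; indeg[1]->2; indeg[2]->1 | ready=[4] | order so far=[3]
  pop 4: indeg[0]->2; indeg[1]->1; indeg[2]->0 | ready=[2] | order so far=[3, 4]
  pop 2: indeg[0]->1; indeg[1]->0 | ready=[1] | order so far=[3, 4, 2]
  pop 1: indeg[0]->0 | ready=[0] | order so far=[3, 4, 2, 1]
  pop 0: no out-edges | ready=[] | order so far=[3, 4, 2, 1, 0]
  Result: [3, 4, 2, 1, 0]

Answer: [3, 4, 2, 1, 0]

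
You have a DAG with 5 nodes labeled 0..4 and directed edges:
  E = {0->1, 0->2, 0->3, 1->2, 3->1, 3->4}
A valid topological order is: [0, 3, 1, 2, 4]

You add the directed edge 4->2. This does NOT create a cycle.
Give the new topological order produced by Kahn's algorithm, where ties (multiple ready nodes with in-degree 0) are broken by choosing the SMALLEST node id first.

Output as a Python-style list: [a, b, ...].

Answer: [0, 3, 1, 4, 2]

Derivation:
Old toposort: [0, 3, 1, 2, 4]
Added edge: 4->2
Position of 4 (4) > position of 2 (3). Must reorder: 4 must now come before 2.
Run Kahn's algorithm (break ties by smallest node id):
  initial in-degrees: [0, 2, 3, 1, 1]
  ready (indeg=0): [0]
  pop 0: indeg[1]->1; indeg[2]->2; indeg[3]->0 | ready=[3] | order so far=[0]
  pop 3: indeg[1]->0; indeg[4]->0 | ready=[1, 4] | order so far=[0, 3]
  pop 1: indeg[2]->1 | ready=[4] | order so far=[0, 3, 1]
  pop 4: indeg[2]->0 | ready=[2] | order so far=[0, 3, 1, 4]
  pop 2: no out-edges | ready=[] | order so far=[0, 3, 1, 4, 2]
  Result: [0, 3, 1, 4, 2]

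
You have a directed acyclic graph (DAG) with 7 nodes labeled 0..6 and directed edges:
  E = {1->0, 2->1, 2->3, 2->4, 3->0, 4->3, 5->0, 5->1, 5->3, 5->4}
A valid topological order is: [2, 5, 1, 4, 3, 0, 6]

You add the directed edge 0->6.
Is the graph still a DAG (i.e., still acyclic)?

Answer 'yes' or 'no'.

Given toposort: [2, 5, 1, 4, 3, 0, 6]
Position of 0: index 5; position of 6: index 6
New edge 0->6: forward
Forward edge: respects the existing order. Still a DAG, same toposort still valid.
Still a DAG? yes

Answer: yes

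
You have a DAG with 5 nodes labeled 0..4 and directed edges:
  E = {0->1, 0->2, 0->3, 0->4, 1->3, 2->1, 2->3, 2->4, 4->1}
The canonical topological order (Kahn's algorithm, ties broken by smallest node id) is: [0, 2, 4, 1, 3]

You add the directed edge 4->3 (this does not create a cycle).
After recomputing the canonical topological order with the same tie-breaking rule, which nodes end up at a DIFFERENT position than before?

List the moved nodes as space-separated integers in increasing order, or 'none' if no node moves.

Answer: none

Derivation:
Old toposort: [0, 2, 4, 1, 3]
Added edge 4->3
Recompute Kahn (smallest-id tiebreak):
  initial in-degrees: [0, 3, 1, 4, 2]
  ready (indeg=0): [0]
  pop 0: indeg[1]->2; indeg[2]->0; indeg[3]->3; indeg[4]->1 | ready=[2] | order so far=[0]
  pop 2: indeg[1]->1; indeg[3]->2; indeg[4]->0 | ready=[4] | order so far=[0, 2]
  pop 4: indeg[1]->0; indeg[3]->1 | ready=[1] | order so far=[0, 2, 4]
  pop 1: indeg[3]->0 | ready=[3] | order so far=[0, 2, 4, 1]
  pop 3: no out-edges | ready=[] | order so far=[0, 2, 4, 1, 3]
New canonical toposort: [0, 2, 4, 1, 3]
Compare positions:
  Node 0: index 0 -> 0 (same)
  Node 1: index 3 -> 3 (same)
  Node 2: index 1 -> 1 (same)
  Node 3: index 4 -> 4 (same)
  Node 4: index 2 -> 2 (same)
Nodes that changed position: none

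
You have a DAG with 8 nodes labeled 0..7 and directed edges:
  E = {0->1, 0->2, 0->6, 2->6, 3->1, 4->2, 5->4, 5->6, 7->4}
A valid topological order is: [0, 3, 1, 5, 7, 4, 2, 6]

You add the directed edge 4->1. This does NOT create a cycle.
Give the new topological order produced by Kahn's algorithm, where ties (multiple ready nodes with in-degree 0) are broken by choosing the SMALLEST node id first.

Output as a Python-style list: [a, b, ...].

Answer: [0, 3, 5, 7, 4, 1, 2, 6]

Derivation:
Old toposort: [0, 3, 1, 5, 7, 4, 2, 6]
Added edge: 4->1
Position of 4 (5) > position of 1 (2). Must reorder: 4 must now come before 1.
Run Kahn's algorithm (break ties by smallest node id):
  initial in-degrees: [0, 3, 2, 0, 2, 0, 3, 0]
  ready (indeg=0): [0, 3, 5, 7]
  pop 0: indeg[1]->2; indeg[2]->1; indeg[6]->2 | ready=[3, 5, 7] | order so far=[0]
  pop 3: indeg[1]->1 | ready=[5, 7] | order so far=[0, 3]
  pop 5: indeg[4]->1; indeg[6]->1 | ready=[7] | order so far=[0, 3, 5]
  pop 7: indeg[4]->0 | ready=[4] | order so far=[0, 3, 5, 7]
  pop 4: indeg[1]->0; indeg[2]->0 | ready=[1, 2] | order so far=[0, 3, 5, 7, 4]
  pop 1: no out-edges | ready=[2] | order so far=[0, 3, 5, 7, 4, 1]
  pop 2: indeg[6]->0 | ready=[6] | order so far=[0, 3, 5, 7, 4, 1, 2]
  pop 6: no out-edges | ready=[] | order so far=[0, 3, 5, 7, 4, 1, 2, 6]
  Result: [0, 3, 5, 7, 4, 1, 2, 6]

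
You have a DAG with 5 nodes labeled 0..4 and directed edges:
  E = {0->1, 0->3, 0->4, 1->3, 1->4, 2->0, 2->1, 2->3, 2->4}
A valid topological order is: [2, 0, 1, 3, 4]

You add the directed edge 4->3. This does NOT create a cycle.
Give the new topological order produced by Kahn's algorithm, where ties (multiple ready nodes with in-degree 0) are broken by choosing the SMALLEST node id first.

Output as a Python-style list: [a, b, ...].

Old toposort: [2, 0, 1, 3, 4]
Added edge: 4->3
Position of 4 (4) > position of 3 (3). Must reorder: 4 must now come before 3.
Run Kahn's algorithm (break ties by smallest node id):
  initial in-degrees: [1, 2, 0, 4, 3]
  ready (indeg=0): [2]
  pop 2: indeg[0]->0; indeg[1]->1; indeg[3]->3; indeg[4]->2 | ready=[0] | order so far=[2]
  pop 0: indeg[1]->0; indeg[3]->2; indeg[4]->1 | ready=[1] | order so far=[2, 0]
  pop 1: indeg[3]->1; indeg[4]->0 | ready=[4] | order so far=[2, 0, 1]
  pop 4: indeg[3]->0 | ready=[3] | order so far=[2, 0, 1, 4]
  pop 3: no out-edges | ready=[] | order so far=[2, 0, 1, 4, 3]
  Result: [2, 0, 1, 4, 3]

Answer: [2, 0, 1, 4, 3]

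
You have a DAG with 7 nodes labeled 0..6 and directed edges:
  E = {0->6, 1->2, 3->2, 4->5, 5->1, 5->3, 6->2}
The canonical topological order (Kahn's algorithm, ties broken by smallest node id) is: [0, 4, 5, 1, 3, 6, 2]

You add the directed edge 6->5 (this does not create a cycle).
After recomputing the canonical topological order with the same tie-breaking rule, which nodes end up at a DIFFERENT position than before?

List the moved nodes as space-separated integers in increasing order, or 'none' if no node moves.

Old toposort: [0, 4, 5, 1, 3, 6, 2]
Added edge 6->5
Recompute Kahn (smallest-id tiebreak):
  initial in-degrees: [0, 1, 3, 1, 0, 2, 1]
  ready (indeg=0): [0, 4]
  pop 0: indeg[6]->0 | ready=[4, 6] | order so far=[0]
  pop 4: indeg[5]->1 | ready=[6] | order so far=[0, 4]
  pop 6: indeg[2]->2; indeg[5]->0 | ready=[5] | order so far=[0, 4, 6]
  pop 5: indeg[1]->0; indeg[3]->0 | ready=[1, 3] | order so far=[0, 4, 6, 5]
  pop 1: indeg[2]->1 | ready=[3] | order so far=[0, 4, 6, 5, 1]
  pop 3: indeg[2]->0 | ready=[2] | order so far=[0, 4, 6, 5, 1, 3]
  pop 2: no out-edges | ready=[] | order so far=[0, 4, 6, 5, 1, 3, 2]
New canonical toposort: [0, 4, 6, 5, 1, 3, 2]
Compare positions:
  Node 0: index 0 -> 0 (same)
  Node 1: index 3 -> 4 (moved)
  Node 2: index 6 -> 6 (same)
  Node 3: index 4 -> 5 (moved)
  Node 4: index 1 -> 1 (same)
  Node 5: index 2 -> 3 (moved)
  Node 6: index 5 -> 2 (moved)
Nodes that changed position: 1 3 5 6

Answer: 1 3 5 6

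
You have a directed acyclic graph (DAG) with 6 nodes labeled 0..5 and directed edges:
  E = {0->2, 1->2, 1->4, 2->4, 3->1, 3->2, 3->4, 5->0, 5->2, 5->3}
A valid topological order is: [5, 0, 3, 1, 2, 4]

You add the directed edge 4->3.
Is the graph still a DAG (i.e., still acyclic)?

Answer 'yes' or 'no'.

Answer: no

Derivation:
Given toposort: [5, 0, 3, 1, 2, 4]
Position of 4: index 5; position of 3: index 2
New edge 4->3: backward (u after v in old order)
Backward edge: old toposort is now invalid. Check if this creates a cycle.
Does 3 already reach 4? Reachable from 3: [1, 2, 3, 4]. YES -> cycle!
Still a DAG? no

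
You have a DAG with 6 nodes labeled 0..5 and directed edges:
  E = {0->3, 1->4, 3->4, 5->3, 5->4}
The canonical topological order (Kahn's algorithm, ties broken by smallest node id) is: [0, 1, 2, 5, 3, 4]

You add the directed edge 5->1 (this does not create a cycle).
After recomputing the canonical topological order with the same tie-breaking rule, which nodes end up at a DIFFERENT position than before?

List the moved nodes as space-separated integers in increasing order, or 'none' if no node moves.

Old toposort: [0, 1, 2, 5, 3, 4]
Added edge 5->1
Recompute Kahn (smallest-id tiebreak):
  initial in-degrees: [0, 1, 0, 2, 3, 0]
  ready (indeg=0): [0, 2, 5]
  pop 0: indeg[3]->1 | ready=[2, 5] | order so far=[0]
  pop 2: no out-edges | ready=[5] | order so far=[0, 2]
  pop 5: indeg[1]->0; indeg[3]->0; indeg[4]->2 | ready=[1, 3] | order so far=[0, 2, 5]
  pop 1: indeg[4]->1 | ready=[3] | order so far=[0, 2, 5, 1]
  pop 3: indeg[4]->0 | ready=[4] | order so far=[0, 2, 5, 1, 3]
  pop 4: no out-edges | ready=[] | order so far=[0, 2, 5, 1, 3, 4]
New canonical toposort: [0, 2, 5, 1, 3, 4]
Compare positions:
  Node 0: index 0 -> 0 (same)
  Node 1: index 1 -> 3 (moved)
  Node 2: index 2 -> 1 (moved)
  Node 3: index 4 -> 4 (same)
  Node 4: index 5 -> 5 (same)
  Node 5: index 3 -> 2 (moved)
Nodes that changed position: 1 2 5

Answer: 1 2 5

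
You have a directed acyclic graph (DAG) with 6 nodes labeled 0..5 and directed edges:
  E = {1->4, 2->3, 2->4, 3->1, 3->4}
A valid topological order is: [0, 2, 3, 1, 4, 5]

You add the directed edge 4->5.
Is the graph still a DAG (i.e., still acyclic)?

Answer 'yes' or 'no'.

Given toposort: [0, 2, 3, 1, 4, 5]
Position of 4: index 4; position of 5: index 5
New edge 4->5: forward
Forward edge: respects the existing order. Still a DAG, same toposort still valid.
Still a DAG? yes

Answer: yes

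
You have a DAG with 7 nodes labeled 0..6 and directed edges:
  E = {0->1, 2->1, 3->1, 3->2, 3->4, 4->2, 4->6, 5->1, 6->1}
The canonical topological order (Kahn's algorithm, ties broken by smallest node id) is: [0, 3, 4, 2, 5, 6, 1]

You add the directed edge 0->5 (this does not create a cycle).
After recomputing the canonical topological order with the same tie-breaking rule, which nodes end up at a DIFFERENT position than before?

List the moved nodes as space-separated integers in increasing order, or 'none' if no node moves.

Old toposort: [0, 3, 4, 2, 5, 6, 1]
Added edge 0->5
Recompute Kahn (smallest-id tiebreak):
  initial in-degrees: [0, 5, 2, 0, 1, 1, 1]
  ready (indeg=0): [0, 3]
  pop 0: indeg[1]->4; indeg[5]->0 | ready=[3, 5] | order so far=[0]
  pop 3: indeg[1]->3; indeg[2]->1; indeg[4]->0 | ready=[4, 5] | order so far=[0, 3]
  pop 4: indeg[2]->0; indeg[6]->0 | ready=[2, 5, 6] | order so far=[0, 3, 4]
  pop 2: indeg[1]->2 | ready=[5, 6] | order so far=[0, 3, 4, 2]
  pop 5: indeg[1]->1 | ready=[6] | order so far=[0, 3, 4, 2, 5]
  pop 6: indeg[1]->0 | ready=[1] | order so far=[0, 3, 4, 2, 5, 6]
  pop 1: no out-edges | ready=[] | order so far=[0, 3, 4, 2, 5, 6, 1]
New canonical toposort: [0, 3, 4, 2, 5, 6, 1]
Compare positions:
  Node 0: index 0 -> 0 (same)
  Node 1: index 6 -> 6 (same)
  Node 2: index 3 -> 3 (same)
  Node 3: index 1 -> 1 (same)
  Node 4: index 2 -> 2 (same)
  Node 5: index 4 -> 4 (same)
  Node 6: index 5 -> 5 (same)
Nodes that changed position: none

Answer: none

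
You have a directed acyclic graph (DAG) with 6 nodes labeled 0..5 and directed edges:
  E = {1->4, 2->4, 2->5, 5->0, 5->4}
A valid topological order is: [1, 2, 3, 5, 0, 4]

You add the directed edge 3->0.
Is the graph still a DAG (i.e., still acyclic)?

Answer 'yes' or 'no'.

Given toposort: [1, 2, 3, 5, 0, 4]
Position of 3: index 2; position of 0: index 4
New edge 3->0: forward
Forward edge: respects the existing order. Still a DAG, same toposort still valid.
Still a DAG? yes

Answer: yes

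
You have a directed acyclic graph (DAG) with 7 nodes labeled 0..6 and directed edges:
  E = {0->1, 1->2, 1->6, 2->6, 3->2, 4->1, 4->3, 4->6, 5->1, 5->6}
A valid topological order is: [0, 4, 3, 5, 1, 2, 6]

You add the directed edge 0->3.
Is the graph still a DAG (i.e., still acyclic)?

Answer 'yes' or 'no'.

Given toposort: [0, 4, 3, 5, 1, 2, 6]
Position of 0: index 0; position of 3: index 2
New edge 0->3: forward
Forward edge: respects the existing order. Still a DAG, same toposort still valid.
Still a DAG? yes

Answer: yes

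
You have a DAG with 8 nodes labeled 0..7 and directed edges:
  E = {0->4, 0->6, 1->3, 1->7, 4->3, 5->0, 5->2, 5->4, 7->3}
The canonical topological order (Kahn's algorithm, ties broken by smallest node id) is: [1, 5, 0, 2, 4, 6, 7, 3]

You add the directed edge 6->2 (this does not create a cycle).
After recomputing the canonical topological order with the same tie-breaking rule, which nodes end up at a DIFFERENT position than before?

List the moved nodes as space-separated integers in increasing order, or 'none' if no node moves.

Answer: 2 4 6

Derivation:
Old toposort: [1, 5, 0, 2, 4, 6, 7, 3]
Added edge 6->2
Recompute Kahn (smallest-id tiebreak):
  initial in-degrees: [1, 0, 2, 3, 2, 0, 1, 1]
  ready (indeg=0): [1, 5]
  pop 1: indeg[3]->2; indeg[7]->0 | ready=[5, 7] | order so far=[1]
  pop 5: indeg[0]->0; indeg[2]->1; indeg[4]->1 | ready=[0, 7] | order so far=[1, 5]
  pop 0: indeg[4]->0; indeg[6]->0 | ready=[4, 6, 7] | order so far=[1, 5, 0]
  pop 4: indeg[3]->1 | ready=[6, 7] | order so far=[1, 5, 0, 4]
  pop 6: indeg[2]->0 | ready=[2, 7] | order so far=[1, 5, 0, 4, 6]
  pop 2: no out-edges | ready=[7] | order so far=[1, 5, 0, 4, 6, 2]
  pop 7: indeg[3]->0 | ready=[3] | order so far=[1, 5, 0, 4, 6, 2, 7]
  pop 3: no out-edges | ready=[] | order so far=[1, 5, 0, 4, 6, 2, 7, 3]
New canonical toposort: [1, 5, 0, 4, 6, 2, 7, 3]
Compare positions:
  Node 0: index 2 -> 2 (same)
  Node 1: index 0 -> 0 (same)
  Node 2: index 3 -> 5 (moved)
  Node 3: index 7 -> 7 (same)
  Node 4: index 4 -> 3 (moved)
  Node 5: index 1 -> 1 (same)
  Node 6: index 5 -> 4 (moved)
  Node 7: index 6 -> 6 (same)
Nodes that changed position: 2 4 6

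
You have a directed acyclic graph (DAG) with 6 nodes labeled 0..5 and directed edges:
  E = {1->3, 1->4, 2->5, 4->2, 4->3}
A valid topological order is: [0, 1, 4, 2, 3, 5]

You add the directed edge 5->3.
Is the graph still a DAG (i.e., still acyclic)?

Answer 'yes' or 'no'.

Answer: yes

Derivation:
Given toposort: [0, 1, 4, 2, 3, 5]
Position of 5: index 5; position of 3: index 4
New edge 5->3: backward (u after v in old order)
Backward edge: old toposort is now invalid. Check if this creates a cycle.
Does 3 already reach 5? Reachable from 3: [3]. NO -> still a DAG (reorder needed).
Still a DAG? yes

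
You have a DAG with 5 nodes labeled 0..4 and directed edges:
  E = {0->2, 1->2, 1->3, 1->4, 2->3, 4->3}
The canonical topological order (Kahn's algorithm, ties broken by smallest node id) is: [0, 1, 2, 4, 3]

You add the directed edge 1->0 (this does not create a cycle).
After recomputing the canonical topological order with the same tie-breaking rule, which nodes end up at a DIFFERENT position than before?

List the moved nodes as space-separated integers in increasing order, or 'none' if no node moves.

Answer: 0 1

Derivation:
Old toposort: [0, 1, 2, 4, 3]
Added edge 1->0
Recompute Kahn (smallest-id tiebreak):
  initial in-degrees: [1, 0, 2, 3, 1]
  ready (indeg=0): [1]
  pop 1: indeg[0]->0; indeg[2]->1; indeg[3]->2; indeg[4]->0 | ready=[0, 4] | order so far=[1]
  pop 0: indeg[2]->0 | ready=[2, 4] | order so far=[1, 0]
  pop 2: indeg[3]->1 | ready=[4] | order so far=[1, 0, 2]
  pop 4: indeg[3]->0 | ready=[3] | order so far=[1, 0, 2, 4]
  pop 3: no out-edges | ready=[] | order so far=[1, 0, 2, 4, 3]
New canonical toposort: [1, 0, 2, 4, 3]
Compare positions:
  Node 0: index 0 -> 1 (moved)
  Node 1: index 1 -> 0 (moved)
  Node 2: index 2 -> 2 (same)
  Node 3: index 4 -> 4 (same)
  Node 4: index 3 -> 3 (same)
Nodes that changed position: 0 1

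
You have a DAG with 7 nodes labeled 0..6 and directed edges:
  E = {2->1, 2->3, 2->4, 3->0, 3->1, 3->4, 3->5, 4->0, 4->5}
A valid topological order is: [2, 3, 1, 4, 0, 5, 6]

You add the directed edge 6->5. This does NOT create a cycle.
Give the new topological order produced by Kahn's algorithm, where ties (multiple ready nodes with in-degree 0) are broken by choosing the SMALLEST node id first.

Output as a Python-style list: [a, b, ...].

Old toposort: [2, 3, 1, 4, 0, 5, 6]
Added edge: 6->5
Position of 6 (6) > position of 5 (5). Must reorder: 6 must now come before 5.
Run Kahn's algorithm (break ties by smallest node id):
  initial in-degrees: [2, 2, 0, 1, 2, 3, 0]
  ready (indeg=0): [2, 6]
  pop 2: indeg[1]->1; indeg[3]->0; indeg[4]->1 | ready=[3, 6] | order so far=[2]
  pop 3: indeg[0]->1; indeg[1]->0; indeg[4]->0; indeg[5]->2 | ready=[1, 4, 6] | order so far=[2, 3]
  pop 1: no out-edges | ready=[4, 6] | order so far=[2, 3, 1]
  pop 4: indeg[0]->0; indeg[5]->1 | ready=[0, 6] | order so far=[2, 3, 1, 4]
  pop 0: no out-edges | ready=[6] | order so far=[2, 3, 1, 4, 0]
  pop 6: indeg[5]->0 | ready=[5] | order so far=[2, 3, 1, 4, 0, 6]
  pop 5: no out-edges | ready=[] | order so far=[2, 3, 1, 4, 0, 6, 5]
  Result: [2, 3, 1, 4, 0, 6, 5]

Answer: [2, 3, 1, 4, 0, 6, 5]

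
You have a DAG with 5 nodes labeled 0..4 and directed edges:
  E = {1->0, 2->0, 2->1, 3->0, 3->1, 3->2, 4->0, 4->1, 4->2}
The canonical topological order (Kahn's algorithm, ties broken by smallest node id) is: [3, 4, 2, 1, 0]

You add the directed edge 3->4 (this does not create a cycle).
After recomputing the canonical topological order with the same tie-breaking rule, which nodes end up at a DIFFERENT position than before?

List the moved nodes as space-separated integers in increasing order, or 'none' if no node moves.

Answer: none

Derivation:
Old toposort: [3, 4, 2, 1, 0]
Added edge 3->4
Recompute Kahn (smallest-id tiebreak):
  initial in-degrees: [4, 3, 2, 0, 1]
  ready (indeg=0): [3]
  pop 3: indeg[0]->3; indeg[1]->2; indeg[2]->1; indeg[4]->0 | ready=[4] | order so far=[3]
  pop 4: indeg[0]->2; indeg[1]->1; indeg[2]->0 | ready=[2] | order so far=[3, 4]
  pop 2: indeg[0]->1; indeg[1]->0 | ready=[1] | order so far=[3, 4, 2]
  pop 1: indeg[0]->0 | ready=[0] | order so far=[3, 4, 2, 1]
  pop 0: no out-edges | ready=[] | order so far=[3, 4, 2, 1, 0]
New canonical toposort: [3, 4, 2, 1, 0]
Compare positions:
  Node 0: index 4 -> 4 (same)
  Node 1: index 3 -> 3 (same)
  Node 2: index 2 -> 2 (same)
  Node 3: index 0 -> 0 (same)
  Node 4: index 1 -> 1 (same)
Nodes that changed position: none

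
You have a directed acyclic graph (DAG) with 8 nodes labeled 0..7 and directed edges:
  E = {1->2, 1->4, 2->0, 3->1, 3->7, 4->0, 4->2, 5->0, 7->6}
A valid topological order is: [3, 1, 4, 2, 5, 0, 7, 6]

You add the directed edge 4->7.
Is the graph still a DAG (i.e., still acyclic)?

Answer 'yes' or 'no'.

Answer: yes

Derivation:
Given toposort: [3, 1, 4, 2, 5, 0, 7, 6]
Position of 4: index 2; position of 7: index 6
New edge 4->7: forward
Forward edge: respects the existing order. Still a DAG, same toposort still valid.
Still a DAG? yes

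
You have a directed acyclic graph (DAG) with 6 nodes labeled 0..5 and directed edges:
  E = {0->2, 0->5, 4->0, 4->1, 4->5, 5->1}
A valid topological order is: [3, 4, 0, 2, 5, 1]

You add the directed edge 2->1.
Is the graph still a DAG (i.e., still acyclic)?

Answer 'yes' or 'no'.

Given toposort: [3, 4, 0, 2, 5, 1]
Position of 2: index 3; position of 1: index 5
New edge 2->1: forward
Forward edge: respects the existing order. Still a DAG, same toposort still valid.
Still a DAG? yes

Answer: yes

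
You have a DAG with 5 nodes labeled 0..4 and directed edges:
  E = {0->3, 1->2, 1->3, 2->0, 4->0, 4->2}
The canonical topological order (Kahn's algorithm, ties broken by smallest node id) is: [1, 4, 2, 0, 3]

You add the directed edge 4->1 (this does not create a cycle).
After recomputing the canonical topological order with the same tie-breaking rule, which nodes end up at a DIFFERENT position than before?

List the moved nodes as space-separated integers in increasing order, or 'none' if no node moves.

Answer: 1 4

Derivation:
Old toposort: [1, 4, 2, 0, 3]
Added edge 4->1
Recompute Kahn (smallest-id tiebreak):
  initial in-degrees: [2, 1, 2, 2, 0]
  ready (indeg=0): [4]
  pop 4: indeg[0]->1; indeg[1]->0; indeg[2]->1 | ready=[1] | order so far=[4]
  pop 1: indeg[2]->0; indeg[3]->1 | ready=[2] | order so far=[4, 1]
  pop 2: indeg[0]->0 | ready=[0] | order so far=[4, 1, 2]
  pop 0: indeg[3]->0 | ready=[3] | order so far=[4, 1, 2, 0]
  pop 3: no out-edges | ready=[] | order so far=[4, 1, 2, 0, 3]
New canonical toposort: [4, 1, 2, 0, 3]
Compare positions:
  Node 0: index 3 -> 3 (same)
  Node 1: index 0 -> 1 (moved)
  Node 2: index 2 -> 2 (same)
  Node 3: index 4 -> 4 (same)
  Node 4: index 1 -> 0 (moved)
Nodes that changed position: 1 4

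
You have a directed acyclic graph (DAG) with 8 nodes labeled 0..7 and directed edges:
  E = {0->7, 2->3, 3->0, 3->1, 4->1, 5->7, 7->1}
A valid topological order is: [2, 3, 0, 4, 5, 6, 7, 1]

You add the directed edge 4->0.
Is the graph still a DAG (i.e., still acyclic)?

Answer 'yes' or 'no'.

Given toposort: [2, 3, 0, 4, 5, 6, 7, 1]
Position of 4: index 3; position of 0: index 2
New edge 4->0: backward (u after v in old order)
Backward edge: old toposort is now invalid. Check if this creates a cycle.
Does 0 already reach 4? Reachable from 0: [0, 1, 7]. NO -> still a DAG (reorder needed).
Still a DAG? yes

Answer: yes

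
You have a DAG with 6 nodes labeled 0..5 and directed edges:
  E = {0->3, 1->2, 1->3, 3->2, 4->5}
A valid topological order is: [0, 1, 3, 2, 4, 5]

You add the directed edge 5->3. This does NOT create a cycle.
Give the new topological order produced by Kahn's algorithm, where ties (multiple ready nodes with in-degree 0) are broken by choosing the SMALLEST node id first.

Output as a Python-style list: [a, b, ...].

Answer: [0, 1, 4, 5, 3, 2]

Derivation:
Old toposort: [0, 1, 3, 2, 4, 5]
Added edge: 5->3
Position of 5 (5) > position of 3 (2). Must reorder: 5 must now come before 3.
Run Kahn's algorithm (break ties by smallest node id):
  initial in-degrees: [0, 0, 2, 3, 0, 1]
  ready (indeg=0): [0, 1, 4]
  pop 0: indeg[3]->2 | ready=[1, 4] | order so far=[0]
  pop 1: indeg[2]->1; indeg[3]->1 | ready=[4] | order so far=[0, 1]
  pop 4: indeg[5]->0 | ready=[5] | order so far=[0, 1, 4]
  pop 5: indeg[3]->0 | ready=[3] | order so far=[0, 1, 4, 5]
  pop 3: indeg[2]->0 | ready=[2] | order so far=[0, 1, 4, 5, 3]
  pop 2: no out-edges | ready=[] | order so far=[0, 1, 4, 5, 3, 2]
  Result: [0, 1, 4, 5, 3, 2]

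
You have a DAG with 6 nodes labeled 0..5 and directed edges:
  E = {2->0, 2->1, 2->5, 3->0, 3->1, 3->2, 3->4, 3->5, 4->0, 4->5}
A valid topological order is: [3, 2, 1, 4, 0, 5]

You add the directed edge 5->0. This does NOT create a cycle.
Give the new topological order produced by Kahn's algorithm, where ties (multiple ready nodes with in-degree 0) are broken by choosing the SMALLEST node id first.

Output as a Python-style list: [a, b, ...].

Answer: [3, 2, 1, 4, 5, 0]

Derivation:
Old toposort: [3, 2, 1, 4, 0, 5]
Added edge: 5->0
Position of 5 (5) > position of 0 (4). Must reorder: 5 must now come before 0.
Run Kahn's algorithm (break ties by smallest node id):
  initial in-degrees: [4, 2, 1, 0, 1, 3]
  ready (indeg=0): [3]
  pop 3: indeg[0]->3; indeg[1]->1; indeg[2]->0; indeg[4]->0; indeg[5]->2 | ready=[2, 4] | order so far=[3]
  pop 2: indeg[0]->2; indeg[1]->0; indeg[5]->1 | ready=[1, 4] | order so far=[3, 2]
  pop 1: no out-edges | ready=[4] | order so far=[3, 2, 1]
  pop 4: indeg[0]->1; indeg[5]->0 | ready=[5] | order so far=[3, 2, 1, 4]
  pop 5: indeg[0]->0 | ready=[0] | order so far=[3, 2, 1, 4, 5]
  pop 0: no out-edges | ready=[] | order so far=[3, 2, 1, 4, 5, 0]
  Result: [3, 2, 1, 4, 5, 0]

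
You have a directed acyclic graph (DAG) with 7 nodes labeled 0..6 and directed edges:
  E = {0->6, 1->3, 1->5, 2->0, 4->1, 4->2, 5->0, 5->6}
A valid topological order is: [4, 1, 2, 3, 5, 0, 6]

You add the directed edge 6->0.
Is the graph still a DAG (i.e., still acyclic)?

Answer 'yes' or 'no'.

Given toposort: [4, 1, 2, 3, 5, 0, 6]
Position of 6: index 6; position of 0: index 5
New edge 6->0: backward (u after v in old order)
Backward edge: old toposort is now invalid. Check if this creates a cycle.
Does 0 already reach 6? Reachable from 0: [0, 6]. YES -> cycle!
Still a DAG? no

Answer: no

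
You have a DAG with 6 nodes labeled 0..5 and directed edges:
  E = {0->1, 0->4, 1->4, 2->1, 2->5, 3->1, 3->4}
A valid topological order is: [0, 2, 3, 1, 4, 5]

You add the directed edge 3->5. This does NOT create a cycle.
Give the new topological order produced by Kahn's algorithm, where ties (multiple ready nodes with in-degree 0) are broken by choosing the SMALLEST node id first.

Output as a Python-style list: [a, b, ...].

Answer: [0, 2, 3, 1, 4, 5]

Derivation:
Old toposort: [0, 2, 3, 1, 4, 5]
Added edge: 3->5
Position of 3 (2) < position of 5 (5). Old order still valid.
Run Kahn's algorithm (break ties by smallest node id):
  initial in-degrees: [0, 3, 0, 0, 3, 2]
  ready (indeg=0): [0, 2, 3]
  pop 0: indeg[1]->2; indeg[4]->2 | ready=[2, 3] | order so far=[0]
  pop 2: indeg[1]->1; indeg[5]->1 | ready=[3] | order so far=[0, 2]
  pop 3: indeg[1]->0; indeg[4]->1; indeg[5]->0 | ready=[1, 5] | order so far=[0, 2, 3]
  pop 1: indeg[4]->0 | ready=[4, 5] | order so far=[0, 2, 3, 1]
  pop 4: no out-edges | ready=[5] | order so far=[0, 2, 3, 1, 4]
  pop 5: no out-edges | ready=[] | order so far=[0, 2, 3, 1, 4, 5]
  Result: [0, 2, 3, 1, 4, 5]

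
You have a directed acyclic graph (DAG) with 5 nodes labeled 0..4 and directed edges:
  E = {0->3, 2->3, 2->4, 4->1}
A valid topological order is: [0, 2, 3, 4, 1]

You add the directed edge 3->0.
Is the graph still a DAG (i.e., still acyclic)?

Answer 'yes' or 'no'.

Answer: no

Derivation:
Given toposort: [0, 2, 3, 4, 1]
Position of 3: index 2; position of 0: index 0
New edge 3->0: backward (u after v in old order)
Backward edge: old toposort is now invalid. Check if this creates a cycle.
Does 0 already reach 3? Reachable from 0: [0, 3]. YES -> cycle!
Still a DAG? no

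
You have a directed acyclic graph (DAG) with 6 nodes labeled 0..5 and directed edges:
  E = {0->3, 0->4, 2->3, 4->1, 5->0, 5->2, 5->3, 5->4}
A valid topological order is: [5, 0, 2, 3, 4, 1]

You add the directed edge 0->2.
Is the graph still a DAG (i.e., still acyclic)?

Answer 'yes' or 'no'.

Answer: yes

Derivation:
Given toposort: [5, 0, 2, 3, 4, 1]
Position of 0: index 1; position of 2: index 2
New edge 0->2: forward
Forward edge: respects the existing order. Still a DAG, same toposort still valid.
Still a DAG? yes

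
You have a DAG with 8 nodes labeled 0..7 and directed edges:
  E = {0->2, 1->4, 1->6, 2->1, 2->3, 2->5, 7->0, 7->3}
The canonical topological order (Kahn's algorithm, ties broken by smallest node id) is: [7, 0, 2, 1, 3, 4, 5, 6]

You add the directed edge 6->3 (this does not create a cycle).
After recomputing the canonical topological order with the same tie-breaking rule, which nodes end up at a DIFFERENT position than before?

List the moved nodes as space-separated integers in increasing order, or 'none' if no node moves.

Answer: 3 4 5 6

Derivation:
Old toposort: [7, 0, 2, 1, 3, 4, 5, 6]
Added edge 6->3
Recompute Kahn (smallest-id tiebreak):
  initial in-degrees: [1, 1, 1, 3, 1, 1, 1, 0]
  ready (indeg=0): [7]
  pop 7: indeg[0]->0; indeg[3]->2 | ready=[0] | order so far=[7]
  pop 0: indeg[2]->0 | ready=[2] | order so far=[7, 0]
  pop 2: indeg[1]->0; indeg[3]->1; indeg[5]->0 | ready=[1, 5] | order so far=[7, 0, 2]
  pop 1: indeg[4]->0; indeg[6]->0 | ready=[4, 5, 6] | order so far=[7, 0, 2, 1]
  pop 4: no out-edges | ready=[5, 6] | order so far=[7, 0, 2, 1, 4]
  pop 5: no out-edges | ready=[6] | order so far=[7, 0, 2, 1, 4, 5]
  pop 6: indeg[3]->0 | ready=[3] | order so far=[7, 0, 2, 1, 4, 5, 6]
  pop 3: no out-edges | ready=[] | order so far=[7, 0, 2, 1, 4, 5, 6, 3]
New canonical toposort: [7, 0, 2, 1, 4, 5, 6, 3]
Compare positions:
  Node 0: index 1 -> 1 (same)
  Node 1: index 3 -> 3 (same)
  Node 2: index 2 -> 2 (same)
  Node 3: index 4 -> 7 (moved)
  Node 4: index 5 -> 4 (moved)
  Node 5: index 6 -> 5 (moved)
  Node 6: index 7 -> 6 (moved)
  Node 7: index 0 -> 0 (same)
Nodes that changed position: 3 4 5 6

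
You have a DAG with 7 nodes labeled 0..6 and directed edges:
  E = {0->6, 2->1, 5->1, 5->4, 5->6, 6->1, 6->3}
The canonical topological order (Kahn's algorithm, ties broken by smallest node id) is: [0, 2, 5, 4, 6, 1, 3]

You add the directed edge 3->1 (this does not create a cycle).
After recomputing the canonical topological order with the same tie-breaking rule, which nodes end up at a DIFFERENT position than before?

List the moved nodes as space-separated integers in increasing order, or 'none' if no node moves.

Old toposort: [0, 2, 5, 4, 6, 1, 3]
Added edge 3->1
Recompute Kahn (smallest-id tiebreak):
  initial in-degrees: [0, 4, 0, 1, 1, 0, 2]
  ready (indeg=0): [0, 2, 5]
  pop 0: indeg[6]->1 | ready=[2, 5] | order so far=[0]
  pop 2: indeg[1]->3 | ready=[5] | order so far=[0, 2]
  pop 5: indeg[1]->2; indeg[4]->0; indeg[6]->0 | ready=[4, 6] | order so far=[0, 2, 5]
  pop 4: no out-edges | ready=[6] | order so far=[0, 2, 5, 4]
  pop 6: indeg[1]->1; indeg[3]->0 | ready=[3] | order so far=[0, 2, 5, 4, 6]
  pop 3: indeg[1]->0 | ready=[1] | order so far=[0, 2, 5, 4, 6, 3]
  pop 1: no out-edges | ready=[] | order so far=[0, 2, 5, 4, 6, 3, 1]
New canonical toposort: [0, 2, 5, 4, 6, 3, 1]
Compare positions:
  Node 0: index 0 -> 0 (same)
  Node 1: index 5 -> 6 (moved)
  Node 2: index 1 -> 1 (same)
  Node 3: index 6 -> 5 (moved)
  Node 4: index 3 -> 3 (same)
  Node 5: index 2 -> 2 (same)
  Node 6: index 4 -> 4 (same)
Nodes that changed position: 1 3

Answer: 1 3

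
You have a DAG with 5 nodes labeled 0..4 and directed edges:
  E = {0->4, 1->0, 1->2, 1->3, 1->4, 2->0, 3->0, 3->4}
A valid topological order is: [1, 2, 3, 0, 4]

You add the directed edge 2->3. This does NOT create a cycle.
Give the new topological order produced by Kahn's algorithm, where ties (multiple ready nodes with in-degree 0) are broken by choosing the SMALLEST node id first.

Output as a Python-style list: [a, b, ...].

Old toposort: [1, 2, 3, 0, 4]
Added edge: 2->3
Position of 2 (1) < position of 3 (2). Old order still valid.
Run Kahn's algorithm (break ties by smallest node id):
  initial in-degrees: [3, 0, 1, 2, 3]
  ready (indeg=0): [1]
  pop 1: indeg[0]->2; indeg[2]->0; indeg[3]->1; indeg[4]->2 | ready=[2] | order so far=[1]
  pop 2: indeg[0]->1; indeg[3]->0 | ready=[3] | order so far=[1, 2]
  pop 3: indeg[0]->0; indeg[4]->1 | ready=[0] | order so far=[1, 2, 3]
  pop 0: indeg[4]->0 | ready=[4] | order so far=[1, 2, 3, 0]
  pop 4: no out-edges | ready=[] | order so far=[1, 2, 3, 0, 4]
  Result: [1, 2, 3, 0, 4]

Answer: [1, 2, 3, 0, 4]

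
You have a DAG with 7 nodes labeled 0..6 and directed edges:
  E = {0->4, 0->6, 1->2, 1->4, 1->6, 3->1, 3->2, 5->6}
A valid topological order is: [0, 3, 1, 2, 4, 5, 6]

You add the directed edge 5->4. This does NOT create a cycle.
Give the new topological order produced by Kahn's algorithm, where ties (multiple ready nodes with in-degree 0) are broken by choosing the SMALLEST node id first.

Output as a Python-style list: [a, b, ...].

Old toposort: [0, 3, 1, 2, 4, 5, 6]
Added edge: 5->4
Position of 5 (5) > position of 4 (4). Must reorder: 5 must now come before 4.
Run Kahn's algorithm (break ties by smallest node id):
  initial in-degrees: [0, 1, 2, 0, 3, 0, 3]
  ready (indeg=0): [0, 3, 5]
  pop 0: indeg[4]->2; indeg[6]->2 | ready=[3, 5] | order so far=[0]
  pop 3: indeg[1]->0; indeg[2]->1 | ready=[1, 5] | order so far=[0, 3]
  pop 1: indeg[2]->0; indeg[4]->1; indeg[6]->1 | ready=[2, 5] | order so far=[0, 3, 1]
  pop 2: no out-edges | ready=[5] | order so far=[0, 3, 1, 2]
  pop 5: indeg[4]->0; indeg[6]->0 | ready=[4, 6] | order so far=[0, 3, 1, 2, 5]
  pop 4: no out-edges | ready=[6] | order so far=[0, 3, 1, 2, 5, 4]
  pop 6: no out-edges | ready=[] | order so far=[0, 3, 1, 2, 5, 4, 6]
  Result: [0, 3, 1, 2, 5, 4, 6]

Answer: [0, 3, 1, 2, 5, 4, 6]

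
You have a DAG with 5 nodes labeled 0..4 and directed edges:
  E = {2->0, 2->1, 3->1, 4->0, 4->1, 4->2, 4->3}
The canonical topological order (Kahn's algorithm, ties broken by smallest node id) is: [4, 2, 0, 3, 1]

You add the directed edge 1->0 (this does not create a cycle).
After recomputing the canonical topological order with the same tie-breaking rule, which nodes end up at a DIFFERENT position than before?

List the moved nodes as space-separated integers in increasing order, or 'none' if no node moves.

Answer: 0 1 3

Derivation:
Old toposort: [4, 2, 0, 3, 1]
Added edge 1->0
Recompute Kahn (smallest-id tiebreak):
  initial in-degrees: [3, 3, 1, 1, 0]
  ready (indeg=0): [4]
  pop 4: indeg[0]->2; indeg[1]->2; indeg[2]->0; indeg[3]->0 | ready=[2, 3] | order so far=[4]
  pop 2: indeg[0]->1; indeg[1]->1 | ready=[3] | order so far=[4, 2]
  pop 3: indeg[1]->0 | ready=[1] | order so far=[4, 2, 3]
  pop 1: indeg[0]->0 | ready=[0] | order so far=[4, 2, 3, 1]
  pop 0: no out-edges | ready=[] | order so far=[4, 2, 3, 1, 0]
New canonical toposort: [4, 2, 3, 1, 0]
Compare positions:
  Node 0: index 2 -> 4 (moved)
  Node 1: index 4 -> 3 (moved)
  Node 2: index 1 -> 1 (same)
  Node 3: index 3 -> 2 (moved)
  Node 4: index 0 -> 0 (same)
Nodes that changed position: 0 1 3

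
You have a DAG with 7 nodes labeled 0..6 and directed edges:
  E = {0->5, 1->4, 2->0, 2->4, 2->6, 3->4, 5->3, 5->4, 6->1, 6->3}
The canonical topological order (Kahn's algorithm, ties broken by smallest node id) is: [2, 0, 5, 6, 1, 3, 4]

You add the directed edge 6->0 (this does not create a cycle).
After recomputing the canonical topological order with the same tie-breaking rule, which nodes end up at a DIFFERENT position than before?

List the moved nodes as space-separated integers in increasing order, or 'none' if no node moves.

Answer: 0 1 5 6

Derivation:
Old toposort: [2, 0, 5, 6, 1, 3, 4]
Added edge 6->0
Recompute Kahn (smallest-id tiebreak):
  initial in-degrees: [2, 1, 0, 2, 4, 1, 1]
  ready (indeg=0): [2]
  pop 2: indeg[0]->1; indeg[4]->3; indeg[6]->0 | ready=[6] | order so far=[2]
  pop 6: indeg[0]->0; indeg[1]->0; indeg[3]->1 | ready=[0, 1] | order so far=[2, 6]
  pop 0: indeg[5]->0 | ready=[1, 5] | order so far=[2, 6, 0]
  pop 1: indeg[4]->2 | ready=[5] | order so far=[2, 6, 0, 1]
  pop 5: indeg[3]->0; indeg[4]->1 | ready=[3] | order so far=[2, 6, 0, 1, 5]
  pop 3: indeg[4]->0 | ready=[4] | order so far=[2, 6, 0, 1, 5, 3]
  pop 4: no out-edges | ready=[] | order so far=[2, 6, 0, 1, 5, 3, 4]
New canonical toposort: [2, 6, 0, 1, 5, 3, 4]
Compare positions:
  Node 0: index 1 -> 2 (moved)
  Node 1: index 4 -> 3 (moved)
  Node 2: index 0 -> 0 (same)
  Node 3: index 5 -> 5 (same)
  Node 4: index 6 -> 6 (same)
  Node 5: index 2 -> 4 (moved)
  Node 6: index 3 -> 1 (moved)
Nodes that changed position: 0 1 5 6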